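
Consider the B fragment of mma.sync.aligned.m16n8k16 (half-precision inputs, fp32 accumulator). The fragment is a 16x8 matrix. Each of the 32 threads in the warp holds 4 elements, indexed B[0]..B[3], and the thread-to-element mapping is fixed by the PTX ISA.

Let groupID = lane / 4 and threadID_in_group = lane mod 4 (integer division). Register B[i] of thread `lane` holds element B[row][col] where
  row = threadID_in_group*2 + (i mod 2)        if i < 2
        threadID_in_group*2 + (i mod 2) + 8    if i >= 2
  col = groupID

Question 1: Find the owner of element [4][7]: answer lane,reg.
c: 7->gid=7  r: 4->r8=0,tid=2,i&1=0
L=7*4+2=30  i=0*2+0=0

30,0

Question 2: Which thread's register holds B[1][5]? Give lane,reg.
c=5->g=5  r=1->rb=0,t=0,b0=1
L=5*4+0=20  i=0*2+1=1

20,1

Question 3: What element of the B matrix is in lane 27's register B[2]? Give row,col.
L=27->gid=27>>2=6, tid=27&3=3
[2]->row 3·2+0+8=14  col gid=6

14,6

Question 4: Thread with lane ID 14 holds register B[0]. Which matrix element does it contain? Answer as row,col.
14: G=3,T=2
[0] (2*2+0+0,3) = (4,3)

4,3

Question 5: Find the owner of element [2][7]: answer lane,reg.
29,0

c=7⇒gr=7  r=2⇒Rb=0,th=1,odd=0
L=7*4+1=29  i=0*2+0=0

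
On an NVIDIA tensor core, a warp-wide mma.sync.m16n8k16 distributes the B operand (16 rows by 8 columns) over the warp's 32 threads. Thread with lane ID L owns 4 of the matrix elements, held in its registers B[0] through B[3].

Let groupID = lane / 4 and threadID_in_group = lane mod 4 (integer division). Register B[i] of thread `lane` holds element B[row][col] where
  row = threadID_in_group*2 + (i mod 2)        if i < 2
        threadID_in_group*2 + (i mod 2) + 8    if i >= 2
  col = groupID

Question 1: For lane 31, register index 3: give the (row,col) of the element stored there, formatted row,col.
L=31→G=31>>2=7, T=31&3=3
[3]→row 3·2+1+8=15  col G=7

15,7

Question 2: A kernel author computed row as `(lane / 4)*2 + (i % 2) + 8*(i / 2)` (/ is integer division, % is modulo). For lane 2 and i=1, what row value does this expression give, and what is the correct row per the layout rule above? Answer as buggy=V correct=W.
`(lane / 4)*2 + (i % 2) + 8*(i / 2)`[2,1]=>1
lane 2: grp=0 (2/4), tig=2 (2%4)
i=1: r=2*2+1+0=5, c=grp=0
row: 1 vs 5

buggy=1 correct=5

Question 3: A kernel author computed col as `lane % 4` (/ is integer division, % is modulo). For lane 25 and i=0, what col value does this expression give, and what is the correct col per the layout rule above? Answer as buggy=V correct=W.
`lane % 4`[25,0]→1
L=25→G=25>>2=6, T=25&3=1
[0]→row 1·2+0+0=2  col G=6
col: 1 vs 6

buggy=1 correct=6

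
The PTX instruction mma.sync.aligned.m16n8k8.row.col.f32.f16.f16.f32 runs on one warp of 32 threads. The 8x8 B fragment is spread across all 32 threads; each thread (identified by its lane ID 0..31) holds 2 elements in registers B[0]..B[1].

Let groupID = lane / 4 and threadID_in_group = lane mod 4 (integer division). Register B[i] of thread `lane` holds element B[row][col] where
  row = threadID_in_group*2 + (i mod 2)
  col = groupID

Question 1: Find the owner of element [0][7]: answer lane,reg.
c=7->g=7  r=0->t=0,b0=0
L=7*4+0=28  i=0=0

28,0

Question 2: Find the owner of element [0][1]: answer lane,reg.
c:1=>grp=1  r:0=>tig=0,lo=0
L=1*4+0=4  i=0=0

4,0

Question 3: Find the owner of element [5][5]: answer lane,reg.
22,1

c=5⇒gr=5  r=5⇒th=2,odd=1
L=5*4+2=22  i=1=1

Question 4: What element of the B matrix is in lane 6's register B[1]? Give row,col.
5,1

lane 6⇒6/4=1, 6 mod 4=2
i=1  r:2·2+1⇒5  c:1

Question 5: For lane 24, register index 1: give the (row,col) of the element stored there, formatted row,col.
1,6

L=24->g=24>>2=6, t=24&3=0
[1]->row 0·2+1=1  col g=6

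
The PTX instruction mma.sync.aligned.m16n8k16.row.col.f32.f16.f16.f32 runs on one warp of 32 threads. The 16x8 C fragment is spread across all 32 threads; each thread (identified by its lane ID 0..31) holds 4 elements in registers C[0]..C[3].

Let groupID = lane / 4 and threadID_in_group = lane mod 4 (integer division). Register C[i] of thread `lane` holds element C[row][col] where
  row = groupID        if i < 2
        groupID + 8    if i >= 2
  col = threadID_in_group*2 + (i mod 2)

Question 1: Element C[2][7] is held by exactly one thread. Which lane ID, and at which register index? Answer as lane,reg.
11,1

r:2=>grp=2,rB=0  c:7=>tig=3,lo=1
L=2*4+3=11  i=0*2+1=1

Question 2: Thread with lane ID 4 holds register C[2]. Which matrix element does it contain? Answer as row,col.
9,0

L=4=>grp=4>>2=1, tig=4&3=0
[2]=>row 1+8=9  col 0·2+0=0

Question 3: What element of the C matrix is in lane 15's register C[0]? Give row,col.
3,6

lane 15→15/4=3, 15 mod 4=3
i=0  r:3+0→3  c:2·3+0→6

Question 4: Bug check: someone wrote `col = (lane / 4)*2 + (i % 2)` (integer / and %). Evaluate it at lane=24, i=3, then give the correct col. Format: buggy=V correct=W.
buggy=13 correct=1

`(lane / 4)*2 + (i % 2)`[24,3]->13
lane 24->24/4=6, 24 mod 4=0
i=3  r:6+8->14  c:2·0+1->1
col: 13 vs 1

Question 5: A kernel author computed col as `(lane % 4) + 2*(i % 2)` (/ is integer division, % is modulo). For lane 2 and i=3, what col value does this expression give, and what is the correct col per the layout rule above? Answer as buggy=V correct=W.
`(lane % 4) + 2*(i % 2)`[2,3]=>4
lane 2: grp=0 (2/4), tig=2 (2%4)
i=3: r=0+8=8, c=2*2+1=5
col: 4 vs 5

buggy=4 correct=5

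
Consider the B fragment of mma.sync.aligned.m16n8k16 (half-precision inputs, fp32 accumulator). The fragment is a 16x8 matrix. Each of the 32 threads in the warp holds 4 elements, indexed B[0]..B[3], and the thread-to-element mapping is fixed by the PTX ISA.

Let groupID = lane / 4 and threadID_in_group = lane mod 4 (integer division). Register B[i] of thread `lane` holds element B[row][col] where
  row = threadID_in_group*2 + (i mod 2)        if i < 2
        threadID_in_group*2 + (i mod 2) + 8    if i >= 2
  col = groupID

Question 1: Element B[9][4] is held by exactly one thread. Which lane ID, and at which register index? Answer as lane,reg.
c=4⇒gr=4  r=9⇒Rb=1,th=0,odd=1
L=4*4+0=16  i=1*2+1=3

16,3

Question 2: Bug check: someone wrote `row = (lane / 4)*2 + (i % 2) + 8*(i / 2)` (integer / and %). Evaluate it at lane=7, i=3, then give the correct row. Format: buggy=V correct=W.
buggy=11 correct=15

`(lane / 4)*2 + (i % 2) + 8*(i / 2)`[7,3]->11
lane 7->7/4=1, 7 mod 4=3
i=3  r:2·3+1+8->15  c:1
row: 11 vs 15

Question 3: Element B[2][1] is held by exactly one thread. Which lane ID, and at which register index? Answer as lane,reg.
5,0

c=1⇒gr=1  r=2⇒Rb=0,th=1,odd=0
L=1*4+1=5  i=0*2+0=0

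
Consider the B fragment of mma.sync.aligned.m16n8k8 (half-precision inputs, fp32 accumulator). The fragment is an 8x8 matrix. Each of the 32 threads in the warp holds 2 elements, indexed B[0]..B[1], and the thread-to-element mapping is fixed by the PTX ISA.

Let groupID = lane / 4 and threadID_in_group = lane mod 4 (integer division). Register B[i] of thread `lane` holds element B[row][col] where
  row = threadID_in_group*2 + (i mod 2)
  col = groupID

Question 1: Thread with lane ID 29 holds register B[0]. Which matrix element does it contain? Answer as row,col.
2,7

L=29→G=29>>2=7, T=29&3=1
[0]→row 1·2+0=2  col G=7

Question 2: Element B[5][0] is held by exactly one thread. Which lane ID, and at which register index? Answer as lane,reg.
c=0->g=0  r=5->t=2,b0=1
L=0*4+2=2  i=1=1

2,1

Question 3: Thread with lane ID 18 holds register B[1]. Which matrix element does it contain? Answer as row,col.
lane 18→18/4=4, 18 mod 4=2
i=1  r:2·2+1→5  c:4

5,4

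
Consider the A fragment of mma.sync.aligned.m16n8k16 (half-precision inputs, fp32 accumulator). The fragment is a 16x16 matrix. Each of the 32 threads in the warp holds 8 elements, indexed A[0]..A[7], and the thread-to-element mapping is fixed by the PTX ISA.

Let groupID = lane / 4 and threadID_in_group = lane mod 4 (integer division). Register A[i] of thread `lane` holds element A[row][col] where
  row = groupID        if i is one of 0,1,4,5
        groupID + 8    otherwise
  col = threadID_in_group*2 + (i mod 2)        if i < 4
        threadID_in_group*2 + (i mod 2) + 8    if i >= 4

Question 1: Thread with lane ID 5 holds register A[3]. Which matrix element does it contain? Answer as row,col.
9,3

5: gid=1,tid=1
[3] (1+8,1*2+1+0) = (9,3)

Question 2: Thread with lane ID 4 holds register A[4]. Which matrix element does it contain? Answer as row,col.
1,8

lane 4: gid=1 (4/4), tid=0 (4%4)
i=4: r=1+0=1, c=0*2+0+8=8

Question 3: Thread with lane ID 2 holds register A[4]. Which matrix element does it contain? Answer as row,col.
0,12

L=2->g=2>>2=0, t=2&3=2
[4]->row 0+0=0  col 2·2+0+8=12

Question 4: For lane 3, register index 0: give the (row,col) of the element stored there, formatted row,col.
L=3⇒gr=3>>2=0, th=3&3=3
[0]⇒row 0+0=0  col 3·2+0+0=6

0,6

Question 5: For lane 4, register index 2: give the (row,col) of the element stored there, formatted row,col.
9,0

L=4=>grp=4>>2=1, tig=4&3=0
[2]=>row 1+8=9  col 0·2+0+0=0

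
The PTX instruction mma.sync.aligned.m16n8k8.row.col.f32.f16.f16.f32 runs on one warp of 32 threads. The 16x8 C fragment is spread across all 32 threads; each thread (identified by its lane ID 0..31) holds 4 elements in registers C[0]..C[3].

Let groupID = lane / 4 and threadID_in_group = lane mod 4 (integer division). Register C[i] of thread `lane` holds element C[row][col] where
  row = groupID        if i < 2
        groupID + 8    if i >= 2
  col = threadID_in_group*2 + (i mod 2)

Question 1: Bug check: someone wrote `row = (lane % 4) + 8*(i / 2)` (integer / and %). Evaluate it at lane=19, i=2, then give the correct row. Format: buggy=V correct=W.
buggy=11 correct=12

`(lane % 4) + 8*(i / 2)`[19,2]->11
L=19->g=19>>2=4, t=19&3=3
[2]->row 4+8=12  col 3·2+0=6
row: 11 vs 12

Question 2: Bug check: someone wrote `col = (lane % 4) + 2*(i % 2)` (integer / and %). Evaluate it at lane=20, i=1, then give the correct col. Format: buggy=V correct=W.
`(lane % 4) + 2*(i % 2)`[20,1]⇒2
lane 20⇒20/4=5, 20 mod 4=0
i=1  r:5+0⇒5  c:2·0+1⇒1
col: 2 vs 1

buggy=2 correct=1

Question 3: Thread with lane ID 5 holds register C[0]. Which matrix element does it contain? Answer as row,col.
1,2

lane 5->5/4=1, 5 mod 4=1
i=0  r:1+0->1  c:2·1+0->2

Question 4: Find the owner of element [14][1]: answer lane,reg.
24,3

r: 14->gid=6,r8=1  c: 1->tid=0,i&1=1
L=6*4+0=24  i=1*2+1=3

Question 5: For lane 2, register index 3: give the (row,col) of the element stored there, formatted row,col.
L=2⇒gr=2>>2=0, th=2&3=2
[3]⇒row 0+8=8  col 2·2+1=5

8,5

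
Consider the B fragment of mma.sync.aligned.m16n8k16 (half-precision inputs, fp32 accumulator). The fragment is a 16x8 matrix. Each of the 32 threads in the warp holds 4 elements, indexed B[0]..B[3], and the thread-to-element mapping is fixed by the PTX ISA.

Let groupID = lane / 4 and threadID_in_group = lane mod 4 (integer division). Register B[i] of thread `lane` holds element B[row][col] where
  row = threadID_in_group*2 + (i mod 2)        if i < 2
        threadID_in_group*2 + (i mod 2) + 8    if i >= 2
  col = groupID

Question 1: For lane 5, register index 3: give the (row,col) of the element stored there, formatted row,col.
11,1

5: grp=1,tig=1
[3] (1*2+1+8,1) = (11,1)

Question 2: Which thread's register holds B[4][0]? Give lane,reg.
c=0->g=0  r=4->rb=0,t=2,b0=0
L=0*4+2=2  i=0*2+0=0

2,0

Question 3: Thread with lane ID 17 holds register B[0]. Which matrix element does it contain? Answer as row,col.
2,4

lane 17->17/4=4, 17 mod 4=1
i=0  r:2·1+0+0->2  c:4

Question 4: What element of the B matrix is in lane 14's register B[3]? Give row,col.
13,3

L=14->gid=14>>2=3, tid=14&3=2
[3]->row 2·2+1+8=13  col gid=3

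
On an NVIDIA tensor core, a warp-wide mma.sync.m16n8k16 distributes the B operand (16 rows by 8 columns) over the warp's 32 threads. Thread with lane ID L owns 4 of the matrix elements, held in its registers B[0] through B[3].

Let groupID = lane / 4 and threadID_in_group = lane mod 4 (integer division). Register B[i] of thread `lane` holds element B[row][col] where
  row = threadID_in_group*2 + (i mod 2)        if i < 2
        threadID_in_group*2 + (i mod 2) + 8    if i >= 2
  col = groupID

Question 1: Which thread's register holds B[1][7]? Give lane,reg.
28,1

c=7->g=7  r=1->rb=0,t=0,b0=1
L=7*4+0=28  i=0*2+1=1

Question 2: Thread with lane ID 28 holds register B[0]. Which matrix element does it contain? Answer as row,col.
L=28->gid=28>>2=7, tid=28&3=0
[0]->row 0·2+0+0=0  col gid=7

0,7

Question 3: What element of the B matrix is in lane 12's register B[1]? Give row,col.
1,3

lane 12->12/4=3, 12 mod 4=0
i=1  r:2·0+1+0->1  c:3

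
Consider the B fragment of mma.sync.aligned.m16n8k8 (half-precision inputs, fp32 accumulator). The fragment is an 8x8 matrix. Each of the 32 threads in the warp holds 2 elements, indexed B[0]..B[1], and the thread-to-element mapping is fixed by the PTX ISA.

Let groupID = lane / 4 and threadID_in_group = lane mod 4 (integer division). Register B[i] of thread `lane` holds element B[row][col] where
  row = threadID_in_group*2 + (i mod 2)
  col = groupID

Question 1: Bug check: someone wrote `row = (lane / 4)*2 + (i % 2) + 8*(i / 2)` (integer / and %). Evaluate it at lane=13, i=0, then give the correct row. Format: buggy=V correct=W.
buggy=6 correct=2

`(lane / 4)*2 + (i % 2) + 8*(i / 2)`[13,0]⇒6
L=13⇒gr=13>>2=3, th=13&3=1
[0]⇒row 1·2+0=2  col gr=3
row: 6 vs 2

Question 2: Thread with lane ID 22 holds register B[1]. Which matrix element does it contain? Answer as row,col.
5,5

lane 22: gid=5 (22/4), tid=2 (22%4)
i=1: r=2*2+1=5, c=gid=5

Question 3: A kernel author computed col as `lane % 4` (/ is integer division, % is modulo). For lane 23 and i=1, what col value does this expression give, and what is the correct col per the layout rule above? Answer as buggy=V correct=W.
buggy=3 correct=5

`lane % 4`[23,1]⇒3
lane 23: gr=5 (23/4), th=3 (23%4)
i=1: r=3*2+1=7, c=gr=5
col: 3 vs 5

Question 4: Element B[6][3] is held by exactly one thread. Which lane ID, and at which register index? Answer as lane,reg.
c=3→G=3  r=6→T=3,p=0
L=3*4+3=15  i=0=0

15,0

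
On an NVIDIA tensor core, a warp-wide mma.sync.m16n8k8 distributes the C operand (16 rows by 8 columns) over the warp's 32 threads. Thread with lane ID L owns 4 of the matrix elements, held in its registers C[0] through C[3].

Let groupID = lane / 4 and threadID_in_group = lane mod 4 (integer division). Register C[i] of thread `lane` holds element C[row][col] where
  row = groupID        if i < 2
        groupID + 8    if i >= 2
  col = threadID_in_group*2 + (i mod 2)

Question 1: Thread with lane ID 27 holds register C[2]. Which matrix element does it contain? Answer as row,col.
14,6

lane 27->27/4=6, 27 mod 4=3
i=2  r:6+8->14  c:2·3+0->6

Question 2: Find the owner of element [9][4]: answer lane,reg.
r: 9->gid=1,r8=1  c: 4->tid=2,i&1=0
L=1*4+2=6  i=1*2+0=2

6,2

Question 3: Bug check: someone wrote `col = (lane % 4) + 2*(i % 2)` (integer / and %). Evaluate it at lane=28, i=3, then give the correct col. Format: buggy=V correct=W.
`(lane % 4) + 2*(i % 2)`[28,3]⇒2
L=28⇒gr=28>>2=7, th=28&3=0
[3]⇒row 7+8=15  col 0·2+1=1
col: 2 vs 1

buggy=2 correct=1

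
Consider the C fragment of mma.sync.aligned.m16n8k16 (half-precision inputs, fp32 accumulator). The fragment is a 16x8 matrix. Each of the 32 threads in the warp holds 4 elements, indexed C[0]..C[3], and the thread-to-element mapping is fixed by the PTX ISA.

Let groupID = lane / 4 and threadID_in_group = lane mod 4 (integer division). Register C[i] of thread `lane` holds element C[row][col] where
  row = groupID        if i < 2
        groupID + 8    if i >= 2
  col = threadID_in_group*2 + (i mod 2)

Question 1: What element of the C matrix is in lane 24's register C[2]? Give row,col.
lane 24=>24/4=6, 24 mod 4=0
i=2  r:6+8=>14  c:2·0+0=>0

14,0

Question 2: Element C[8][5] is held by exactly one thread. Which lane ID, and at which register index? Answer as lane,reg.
2,3

r: 8->gid=0,r8=1  c: 5->tid=2,i&1=1
L=0*4+2=2  i=1*2+1=3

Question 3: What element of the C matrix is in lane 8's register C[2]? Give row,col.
10,0

L=8->gid=8>>2=2, tid=8&3=0
[2]->row 2+8=10  col 0·2+0=0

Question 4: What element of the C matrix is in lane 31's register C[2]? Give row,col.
15,6

31: G=7,T=3
[2] (7+8,3*2+0) = (15,6)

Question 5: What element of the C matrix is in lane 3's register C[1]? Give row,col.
3: g=0,t=3
[1] (0+0,3*2+1) = (0,7)

0,7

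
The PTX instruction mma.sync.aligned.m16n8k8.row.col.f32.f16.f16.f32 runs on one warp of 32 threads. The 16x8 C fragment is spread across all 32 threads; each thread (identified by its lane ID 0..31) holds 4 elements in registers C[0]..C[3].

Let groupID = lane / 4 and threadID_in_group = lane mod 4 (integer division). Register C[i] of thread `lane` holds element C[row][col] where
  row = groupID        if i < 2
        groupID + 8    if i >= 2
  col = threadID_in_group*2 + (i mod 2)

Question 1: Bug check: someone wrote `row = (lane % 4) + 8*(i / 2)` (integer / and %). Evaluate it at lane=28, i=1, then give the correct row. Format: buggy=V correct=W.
buggy=0 correct=7

`(lane % 4) + 8*(i / 2)`[28,1]=>0
lane 28: grp=7 (28/4), tig=0 (28%4)
i=1: r=7+0=7, c=0*2+1=1
row: 0 vs 7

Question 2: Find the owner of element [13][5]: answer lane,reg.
22,3

r: 13->gid=5,r8=1  c: 5->tid=2,i&1=1
L=5*4+2=22  i=1*2+1=3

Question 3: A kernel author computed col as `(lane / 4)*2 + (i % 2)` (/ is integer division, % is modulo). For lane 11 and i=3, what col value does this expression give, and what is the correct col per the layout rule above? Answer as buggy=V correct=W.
buggy=5 correct=7

`(lane / 4)*2 + (i % 2)`[11,3]->5
L=11->gid=11>>2=2, tid=11&3=3
[3]->row 2+8=10  col 3·2+1=7
col: 5 vs 7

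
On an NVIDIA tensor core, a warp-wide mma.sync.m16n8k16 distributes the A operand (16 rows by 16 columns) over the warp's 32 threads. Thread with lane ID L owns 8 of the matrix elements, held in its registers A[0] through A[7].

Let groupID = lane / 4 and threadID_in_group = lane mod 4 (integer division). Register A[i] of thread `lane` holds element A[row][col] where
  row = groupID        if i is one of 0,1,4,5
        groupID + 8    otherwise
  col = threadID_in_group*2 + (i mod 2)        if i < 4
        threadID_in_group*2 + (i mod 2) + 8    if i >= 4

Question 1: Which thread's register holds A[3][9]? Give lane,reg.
r=3->g=3,rb=0  c=9->cb=1,t=0,b0=1
L=3*4+0=12  i=1*4+0*2+1=5

12,5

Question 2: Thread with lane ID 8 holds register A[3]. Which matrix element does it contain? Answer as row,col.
10,1

L=8->g=8>>2=2, t=8&3=0
[3]->row 2+8=10  col 0·2+1+0=1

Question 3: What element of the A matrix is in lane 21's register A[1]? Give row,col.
5,3

21: grp=5,tig=1
[1] (5+0,1*2+1+0) = (5,3)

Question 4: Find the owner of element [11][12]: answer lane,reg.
14,6

r:11=>grp=3,rB=1  c:12=>cB=1,tig=2,lo=0
L=3*4+2=14  i=1*4+1*2+0=6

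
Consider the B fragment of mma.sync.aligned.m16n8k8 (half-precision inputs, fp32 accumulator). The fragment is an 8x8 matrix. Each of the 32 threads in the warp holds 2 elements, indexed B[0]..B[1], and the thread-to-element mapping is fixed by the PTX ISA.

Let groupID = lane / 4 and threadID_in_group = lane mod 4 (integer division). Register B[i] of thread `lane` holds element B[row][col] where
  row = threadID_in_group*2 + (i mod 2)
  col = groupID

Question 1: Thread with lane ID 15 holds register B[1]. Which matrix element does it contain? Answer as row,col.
lane 15->15/4=3, 15 mod 4=3
i=1  r:2·3+1->7  c:3

7,3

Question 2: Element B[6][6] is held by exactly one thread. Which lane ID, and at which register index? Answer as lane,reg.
27,0

c: 6->gid=6  r: 6->tid=3,i&1=0
L=6*4+3=27  i=0=0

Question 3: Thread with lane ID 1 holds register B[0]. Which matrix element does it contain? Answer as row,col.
lane 1: gid=0 (1/4), tid=1 (1%4)
i=0: r=1*2+0=2, c=gid=0

2,0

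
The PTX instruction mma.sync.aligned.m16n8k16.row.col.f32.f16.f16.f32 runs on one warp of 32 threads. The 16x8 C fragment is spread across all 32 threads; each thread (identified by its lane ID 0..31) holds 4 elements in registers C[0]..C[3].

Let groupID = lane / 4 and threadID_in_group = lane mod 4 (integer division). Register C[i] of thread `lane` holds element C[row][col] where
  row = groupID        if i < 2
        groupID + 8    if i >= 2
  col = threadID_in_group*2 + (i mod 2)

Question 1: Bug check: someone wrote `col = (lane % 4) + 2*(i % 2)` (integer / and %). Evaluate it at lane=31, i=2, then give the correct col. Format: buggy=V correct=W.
`(lane % 4) + 2*(i % 2)`[31,2]->3
31: g=7,t=3
[2] (7+8,3*2+0) = (15,6)
col: 3 vs 6

buggy=3 correct=6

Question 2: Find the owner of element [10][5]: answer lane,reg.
10,3

r=10⇒gr=2,Rb=1  c=5⇒th=2,odd=1
L=2*4+2=10  i=1*2+1=3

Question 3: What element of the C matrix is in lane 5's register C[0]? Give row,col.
1,2

5: gid=1,tid=1
[0] (1+0,1*2+0) = (1,2)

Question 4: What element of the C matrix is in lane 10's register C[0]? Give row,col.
lane 10→10/4=2, 10 mod 4=2
i=0  r:2+0→2  c:2·2+0→4

2,4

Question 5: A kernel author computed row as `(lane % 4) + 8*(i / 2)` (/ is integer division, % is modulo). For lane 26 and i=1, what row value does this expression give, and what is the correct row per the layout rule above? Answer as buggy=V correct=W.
buggy=2 correct=6

`(lane % 4) + 8*(i / 2)`[26,1]->2
L=26->gid=26>>2=6, tid=26&3=2
[1]->row 6+0=6  col 2·2+1=5
row: 2 vs 6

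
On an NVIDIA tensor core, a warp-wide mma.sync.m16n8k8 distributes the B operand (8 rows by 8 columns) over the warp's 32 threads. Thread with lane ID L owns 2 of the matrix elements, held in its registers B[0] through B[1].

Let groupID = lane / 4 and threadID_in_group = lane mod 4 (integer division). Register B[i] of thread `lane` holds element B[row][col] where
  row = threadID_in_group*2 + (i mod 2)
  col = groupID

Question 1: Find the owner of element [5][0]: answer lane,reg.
c: 0->gid=0  r: 5->tid=2,i&1=1
L=0*4+2=2  i=1=1

2,1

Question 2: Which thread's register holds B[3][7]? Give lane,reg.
c=7→G=7  r=3→T=1,p=1
L=7*4+1=29  i=1=1

29,1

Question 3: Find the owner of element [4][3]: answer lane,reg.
c:3=>grp=3  r:4=>tig=2,lo=0
L=3*4+2=14  i=0=0

14,0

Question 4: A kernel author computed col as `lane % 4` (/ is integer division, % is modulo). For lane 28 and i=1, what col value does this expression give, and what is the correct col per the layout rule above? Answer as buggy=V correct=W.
buggy=0 correct=7

`lane % 4`[28,1]->0
lane 28->28/4=7, 28 mod 4=0
i=1  r:2·0+1->1  c:7
col: 0 vs 7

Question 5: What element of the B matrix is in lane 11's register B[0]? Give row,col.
6,2

lane 11⇒11/4=2, 11 mod 4=3
i=0  r:2·3+0⇒6  c:2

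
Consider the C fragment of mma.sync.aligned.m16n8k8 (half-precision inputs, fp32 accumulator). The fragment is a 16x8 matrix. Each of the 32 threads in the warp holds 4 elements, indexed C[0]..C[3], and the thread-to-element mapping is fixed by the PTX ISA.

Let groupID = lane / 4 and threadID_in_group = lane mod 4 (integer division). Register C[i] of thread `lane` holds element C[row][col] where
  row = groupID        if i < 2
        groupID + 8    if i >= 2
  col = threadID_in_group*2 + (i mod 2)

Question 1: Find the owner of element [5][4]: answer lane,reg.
22,0

r: 5->gid=5,r8=0  c: 4->tid=2,i&1=0
L=5*4+2=22  i=0*2+0=0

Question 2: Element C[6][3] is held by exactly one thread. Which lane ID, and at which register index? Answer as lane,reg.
r=6->g=6,rb=0  c=3->t=1,b0=1
L=6*4+1=25  i=0*2+1=1

25,1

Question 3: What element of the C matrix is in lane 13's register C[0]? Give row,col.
3,2

L=13->g=13>>2=3, t=13&3=1
[0]->row 3+0=3  col 1·2+0=2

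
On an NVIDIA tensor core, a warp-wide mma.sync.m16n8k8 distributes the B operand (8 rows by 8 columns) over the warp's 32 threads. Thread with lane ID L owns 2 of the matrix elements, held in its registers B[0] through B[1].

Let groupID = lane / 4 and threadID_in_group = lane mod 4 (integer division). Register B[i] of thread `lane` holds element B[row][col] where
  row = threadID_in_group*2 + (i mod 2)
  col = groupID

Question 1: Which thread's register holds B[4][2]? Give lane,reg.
c: 2->gid=2  r: 4->tid=2,i&1=0
L=2*4+2=10  i=0=0

10,0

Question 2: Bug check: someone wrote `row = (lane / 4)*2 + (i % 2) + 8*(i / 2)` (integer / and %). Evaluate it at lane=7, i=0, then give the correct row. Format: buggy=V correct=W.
`(lane / 4)*2 + (i % 2) + 8*(i / 2)`[7,0]->2
L=7->gid=7>>2=1, tid=7&3=3
[0]->row 3·2+0=6  col gid=1
row: 2 vs 6

buggy=2 correct=6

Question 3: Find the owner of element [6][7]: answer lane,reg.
c=7⇒gr=7  r=6⇒th=3,odd=0
L=7*4+3=31  i=0=0

31,0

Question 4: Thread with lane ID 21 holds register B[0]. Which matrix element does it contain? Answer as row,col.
2,5

lane 21=>21/4=5, 21 mod 4=1
i=0  r:2·1+0=>2  c:5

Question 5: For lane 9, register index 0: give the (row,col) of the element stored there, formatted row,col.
2,2

L=9->gid=9>>2=2, tid=9&3=1
[0]->row 1·2+0=2  col gid=2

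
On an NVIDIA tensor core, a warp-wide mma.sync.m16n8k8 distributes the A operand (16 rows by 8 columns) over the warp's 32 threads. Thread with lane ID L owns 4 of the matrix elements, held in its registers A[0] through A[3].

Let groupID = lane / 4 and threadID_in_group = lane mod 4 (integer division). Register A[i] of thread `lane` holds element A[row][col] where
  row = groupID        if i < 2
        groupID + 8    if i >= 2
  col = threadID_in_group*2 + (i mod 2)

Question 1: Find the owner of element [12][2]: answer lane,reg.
17,2

r: 12->gid=4,r8=1  c: 2->tid=1,i&1=0
L=4*4+1=17  i=1*2+0=2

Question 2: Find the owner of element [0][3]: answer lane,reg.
1,1

r:0=>grp=0,rB=0  c:3=>tig=1,lo=1
L=0*4+1=1  i=0*2+1=1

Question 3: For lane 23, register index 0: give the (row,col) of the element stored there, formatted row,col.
5,6

lane 23->23/4=5, 23 mod 4=3
i=0  r:5+0->5  c:2·3+0->6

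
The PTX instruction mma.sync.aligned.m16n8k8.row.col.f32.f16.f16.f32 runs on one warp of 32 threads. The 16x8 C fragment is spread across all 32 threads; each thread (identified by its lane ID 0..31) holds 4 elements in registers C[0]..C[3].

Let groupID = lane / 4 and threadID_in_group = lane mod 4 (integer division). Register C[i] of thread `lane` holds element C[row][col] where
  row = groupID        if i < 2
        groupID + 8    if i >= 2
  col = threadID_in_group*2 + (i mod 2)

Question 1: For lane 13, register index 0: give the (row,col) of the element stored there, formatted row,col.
lane 13→13/4=3, 13 mod 4=1
i=0  r:3+0→3  c:2·1+0→2

3,2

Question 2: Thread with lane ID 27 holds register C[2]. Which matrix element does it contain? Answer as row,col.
14,6

lane 27=>27/4=6, 27 mod 4=3
i=2  r:6+8=>14  c:2·3+0=>6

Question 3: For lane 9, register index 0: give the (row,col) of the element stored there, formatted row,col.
lane 9: grp=2 (9/4), tig=1 (9%4)
i=0: r=2+0=2, c=1*2+0=2

2,2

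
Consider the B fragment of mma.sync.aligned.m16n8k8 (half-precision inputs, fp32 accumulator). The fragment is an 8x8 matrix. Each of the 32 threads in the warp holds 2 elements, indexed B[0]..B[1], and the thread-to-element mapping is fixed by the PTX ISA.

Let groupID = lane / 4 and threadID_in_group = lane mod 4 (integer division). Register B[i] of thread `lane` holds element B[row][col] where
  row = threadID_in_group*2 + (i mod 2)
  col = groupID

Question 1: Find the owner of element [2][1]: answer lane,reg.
5,0

c=1⇒gr=1  r=2⇒th=1,odd=0
L=1*4+1=5  i=0=0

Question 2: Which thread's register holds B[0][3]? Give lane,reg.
c=3⇒gr=3  r=0⇒th=0,odd=0
L=3*4+0=12  i=0=0

12,0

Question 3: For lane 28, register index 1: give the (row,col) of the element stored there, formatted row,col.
lane 28->28/4=7, 28 mod 4=0
i=1  r:2·0+1->1  c:7

1,7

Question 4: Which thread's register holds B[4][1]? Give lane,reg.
c=1->g=1  r=4->t=2,b0=0
L=1*4+2=6  i=0=0

6,0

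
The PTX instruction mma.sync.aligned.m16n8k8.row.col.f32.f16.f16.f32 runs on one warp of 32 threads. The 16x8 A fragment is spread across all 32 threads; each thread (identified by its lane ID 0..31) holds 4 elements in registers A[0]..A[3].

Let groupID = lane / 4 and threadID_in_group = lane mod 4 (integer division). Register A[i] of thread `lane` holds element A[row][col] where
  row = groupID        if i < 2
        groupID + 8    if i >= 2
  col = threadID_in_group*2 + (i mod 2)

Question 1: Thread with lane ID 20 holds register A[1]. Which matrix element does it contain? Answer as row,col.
5,1

lane 20⇒20/4=5, 20 mod 4=0
i=1  r:5+0⇒5  c:2·0+1⇒1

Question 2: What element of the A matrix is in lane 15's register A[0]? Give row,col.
3,6

15: G=3,T=3
[0] (3+0,3*2+0) = (3,6)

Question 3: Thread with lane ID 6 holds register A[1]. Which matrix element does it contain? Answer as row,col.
L=6->g=6>>2=1, t=6&3=2
[1]->row 1+0=1  col 2·2+1=5

1,5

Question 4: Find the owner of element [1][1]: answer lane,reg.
4,1

r=1⇒gr=1,Rb=0  c=1⇒th=0,odd=1
L=1*4+0=4  i=0*2+1=1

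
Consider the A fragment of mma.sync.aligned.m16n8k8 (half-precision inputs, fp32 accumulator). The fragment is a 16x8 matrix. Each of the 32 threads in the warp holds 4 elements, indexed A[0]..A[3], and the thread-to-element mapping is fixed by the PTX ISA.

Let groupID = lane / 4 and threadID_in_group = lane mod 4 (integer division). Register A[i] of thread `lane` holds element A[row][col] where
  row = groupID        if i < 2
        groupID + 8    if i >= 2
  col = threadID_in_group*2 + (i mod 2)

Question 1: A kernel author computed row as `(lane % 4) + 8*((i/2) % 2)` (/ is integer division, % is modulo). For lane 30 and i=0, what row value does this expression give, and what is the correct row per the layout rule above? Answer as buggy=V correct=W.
buggy=2 correct=7

`(lane % 4) + 8*((i/2) % 2)`[30,0]=>2
lane 30: grp=7 (30/4), tig=2 (30%4)
i=0: r=7+0=7, c=2*2+0=4
row: 2 vs 7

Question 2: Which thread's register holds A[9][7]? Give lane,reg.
7,3

r:9=>grp=1,rB=1  c:7=>tig=3,lo=1
L=1*4+3=7  i=1*2+1=3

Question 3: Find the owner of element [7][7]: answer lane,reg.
31,1

r=7⇒gr=7,Rb=0  c=7⇒th=3,odd=1
L=7*4+3=31  i=0*2+1=1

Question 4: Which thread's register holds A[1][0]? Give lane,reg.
4,0

r=1->g=1,rb=0  c=0->t=0,b0=0
L=1*4+0=4  i=0*2+0=0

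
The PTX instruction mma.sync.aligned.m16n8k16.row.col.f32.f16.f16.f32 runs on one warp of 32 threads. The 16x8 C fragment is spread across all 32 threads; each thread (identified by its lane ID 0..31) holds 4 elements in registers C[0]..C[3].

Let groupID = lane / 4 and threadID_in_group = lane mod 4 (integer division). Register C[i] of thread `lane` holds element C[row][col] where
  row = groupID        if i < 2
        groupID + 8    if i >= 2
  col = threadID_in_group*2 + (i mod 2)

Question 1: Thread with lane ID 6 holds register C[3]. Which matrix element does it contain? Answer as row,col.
lane 6=>6/4=1, 6 mod 4=2
i=3  r:1+8=>9  c:2·2+1=>5

9,5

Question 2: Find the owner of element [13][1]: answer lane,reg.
20,3

r: 13->gid=5,r8=1  c: 1->tid=0,i&1=1
L=5*4+0=20  i=1*2+1=3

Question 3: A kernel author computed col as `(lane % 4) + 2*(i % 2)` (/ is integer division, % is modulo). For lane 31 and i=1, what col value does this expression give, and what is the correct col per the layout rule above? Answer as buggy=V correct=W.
`(lane % 4) + 2*(i % 2)`[31,1]⇒5
lane 31: gr=7 (31/4), th=3 (31%4)
i=1: r=7+0=7, c=3*2+1=7
col: 5 vs 7

buggy=5 correct=7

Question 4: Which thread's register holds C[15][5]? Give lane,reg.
30,3

r=15→G=7,rhi=1  c=5→T=2,p=1
L=7*4+2=30  i=1*2+1=3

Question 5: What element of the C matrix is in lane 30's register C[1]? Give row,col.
7,5

L=30→G=30>>2=7, T=30&3=2
[1]→row 7+0=7  col 2·2+1=5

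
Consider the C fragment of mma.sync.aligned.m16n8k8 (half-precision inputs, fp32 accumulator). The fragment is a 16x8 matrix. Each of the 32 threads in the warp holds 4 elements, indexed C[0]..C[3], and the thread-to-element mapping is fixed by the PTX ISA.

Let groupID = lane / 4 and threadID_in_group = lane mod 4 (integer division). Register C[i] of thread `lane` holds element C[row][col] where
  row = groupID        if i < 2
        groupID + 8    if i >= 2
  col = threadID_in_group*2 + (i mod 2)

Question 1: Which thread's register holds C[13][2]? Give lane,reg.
21,2

r:13=>grp=5,rB=1  c:2=>tig=1,lo=0
L=5*4+1=21  i=1*2+0=2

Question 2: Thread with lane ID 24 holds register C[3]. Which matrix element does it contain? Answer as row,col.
14,1

24: gr=6,th=0
[3] (6+8,0*2+1) = (14,1)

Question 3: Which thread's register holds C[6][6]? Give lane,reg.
27,0

r=6->g=6,rb=0  c=6->t=3,b0=0
L=6*4+3=27  i=0*2+0=0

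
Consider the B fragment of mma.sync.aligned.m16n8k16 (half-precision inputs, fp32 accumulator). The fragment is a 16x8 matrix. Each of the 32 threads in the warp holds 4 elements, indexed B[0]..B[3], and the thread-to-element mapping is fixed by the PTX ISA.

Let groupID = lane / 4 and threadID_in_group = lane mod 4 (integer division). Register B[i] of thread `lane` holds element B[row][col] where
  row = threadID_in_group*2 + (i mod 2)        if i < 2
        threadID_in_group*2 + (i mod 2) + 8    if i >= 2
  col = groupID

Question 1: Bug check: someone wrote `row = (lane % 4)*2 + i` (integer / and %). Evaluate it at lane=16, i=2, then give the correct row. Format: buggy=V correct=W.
`(lane % 4)*2 + i`[16,2]->2
lane 16: gid=4 (16/4), tid=0 (16%4)
i=2: r=0*2+0+8=8, c=gid=4
row: 2 vs 8

buggy=2 correct=8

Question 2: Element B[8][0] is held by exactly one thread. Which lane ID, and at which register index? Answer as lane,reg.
c=0⇒gr=0  r=8⇒Rb=1,th=0,odd=0
L=0*4+0=0  i=1*2+0=2

0,2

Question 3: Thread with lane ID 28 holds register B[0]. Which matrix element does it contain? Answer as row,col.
0,7

28: g=7,t=0
[0] (0*2+0+0,7) = (0,7)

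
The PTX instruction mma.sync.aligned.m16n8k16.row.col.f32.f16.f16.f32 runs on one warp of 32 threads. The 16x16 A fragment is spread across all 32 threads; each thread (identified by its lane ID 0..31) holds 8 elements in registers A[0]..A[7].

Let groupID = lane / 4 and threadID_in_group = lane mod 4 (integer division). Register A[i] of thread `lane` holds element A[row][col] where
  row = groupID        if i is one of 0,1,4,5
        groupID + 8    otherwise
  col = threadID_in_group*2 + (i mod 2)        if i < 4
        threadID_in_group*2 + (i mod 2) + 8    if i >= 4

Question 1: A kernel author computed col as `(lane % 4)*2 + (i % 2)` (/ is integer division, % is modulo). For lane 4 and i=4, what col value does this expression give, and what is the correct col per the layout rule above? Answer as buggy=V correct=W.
buggy=0 correct=8

`(lane % 4)*2 + (i % 2)`[4,4]=>0
L=4=>grp=4>>2=1, tig=4&3=0
[4]=>row 1+0=1  col 0·2+0+8=8
col: 0 vs 8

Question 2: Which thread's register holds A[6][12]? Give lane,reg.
r=6->g=6,rb=0  c=12->cb=1,t=2,b0=0
L=6*4+2=26  i=1*4+0*2+0=4

26,4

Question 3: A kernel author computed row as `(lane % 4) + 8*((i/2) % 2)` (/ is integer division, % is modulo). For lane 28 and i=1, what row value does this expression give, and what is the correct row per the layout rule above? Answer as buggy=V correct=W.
buggy=0 correct=7

`(lane % 4) + 8*((i/2) % 2)`[28,1]⇒0
lane 28: gr=7 (28/4), th=0 (28%4)
i=1: r=7+0=7, c=0*2+1+0=1
row: 0 vs 7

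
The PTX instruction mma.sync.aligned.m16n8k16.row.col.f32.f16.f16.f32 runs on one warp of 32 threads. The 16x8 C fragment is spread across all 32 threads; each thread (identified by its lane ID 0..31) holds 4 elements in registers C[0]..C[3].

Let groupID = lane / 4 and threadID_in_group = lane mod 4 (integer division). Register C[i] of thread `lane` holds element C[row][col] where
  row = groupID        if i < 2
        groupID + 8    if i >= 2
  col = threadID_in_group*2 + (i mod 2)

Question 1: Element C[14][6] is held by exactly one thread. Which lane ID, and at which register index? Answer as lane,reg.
r: 14->gid=6,r8=1  c: 6->tid=3,i&1=0
L=6*4+3=27  i=1*2+0=2

27,2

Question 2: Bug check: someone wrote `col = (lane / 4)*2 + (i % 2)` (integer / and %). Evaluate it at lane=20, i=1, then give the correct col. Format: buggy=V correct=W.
buggy=11 correct=1

`(lane / 4)*2 + (i % 2)`[20,1]→11
lane 20: G=5 (20/4), T=0 (20%4)
i=1: r=5+0=5, c=0*2+1=1
col: 11 vs 1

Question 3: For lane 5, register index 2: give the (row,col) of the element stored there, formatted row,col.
lane 5: gid=1 (5/4), tid=1 (5%4)
i=2: r=1+8=9, c=1*2+0=2

9,2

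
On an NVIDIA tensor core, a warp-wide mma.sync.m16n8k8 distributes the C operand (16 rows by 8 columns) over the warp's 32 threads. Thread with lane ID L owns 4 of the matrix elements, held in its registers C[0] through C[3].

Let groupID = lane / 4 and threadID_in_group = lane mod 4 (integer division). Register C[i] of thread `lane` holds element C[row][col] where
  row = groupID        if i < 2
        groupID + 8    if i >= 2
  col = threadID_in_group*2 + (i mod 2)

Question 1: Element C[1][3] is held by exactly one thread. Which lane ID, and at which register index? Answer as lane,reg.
r=1→G=1,rhi=0  c=3→T=1,p=1
L=1*4+1=5  i=0*2+1=1

5,1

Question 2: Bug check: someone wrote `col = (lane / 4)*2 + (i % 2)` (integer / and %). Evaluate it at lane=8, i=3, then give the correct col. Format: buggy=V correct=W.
`(lane / 4)*2 + (i % 2)`[8,3]=>5
8: grp=2,tig=0
[3] (2+8,0*2+1) = (10,1)
col: 5 vs 1

buggy=5 correct=1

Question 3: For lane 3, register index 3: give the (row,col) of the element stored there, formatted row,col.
lane 3⇒3/4=0, 3 mod 4=3
i=3  r:0+8⇒8  c:2·3+1⇒7

8,7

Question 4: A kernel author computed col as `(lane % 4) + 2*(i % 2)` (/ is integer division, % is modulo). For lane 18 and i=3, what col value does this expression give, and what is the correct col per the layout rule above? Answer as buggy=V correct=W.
`(lane % 4) + 2*(i % 2)`[18,3]->4
lane 18->18/4=4, 18 mod 4=2
i=3  r:4+8->12  c:2·2+1->5
col: 4 vs 5

buggy=4 correct=5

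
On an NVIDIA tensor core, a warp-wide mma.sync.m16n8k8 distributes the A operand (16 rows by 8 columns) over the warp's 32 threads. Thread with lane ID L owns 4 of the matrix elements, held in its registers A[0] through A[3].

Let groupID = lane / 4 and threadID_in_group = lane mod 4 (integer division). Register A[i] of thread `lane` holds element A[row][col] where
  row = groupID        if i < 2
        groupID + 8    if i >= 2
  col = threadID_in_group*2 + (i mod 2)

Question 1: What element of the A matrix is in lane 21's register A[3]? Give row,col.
13,3

lane 21: G=5 (21/4), T=1 (21%4)
i=3: r=5+8=13, c=1*2+1=3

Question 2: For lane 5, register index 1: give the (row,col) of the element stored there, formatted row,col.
1,3

5: g=1,t=1
[1] (1+0,1*2+1) = (1,3)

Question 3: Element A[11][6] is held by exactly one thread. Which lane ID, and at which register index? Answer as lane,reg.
r: 11->gid=3,r8=1  c: 6->tid=3,i&1=0
L=3*4+3=15  i=1*2+0=2

15,2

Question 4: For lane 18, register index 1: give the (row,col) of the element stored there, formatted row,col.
lane 18: gid=4 (18/4), tid=2 (18%4)
i=1: r=4+0=4, c=2*2+1=5

4,5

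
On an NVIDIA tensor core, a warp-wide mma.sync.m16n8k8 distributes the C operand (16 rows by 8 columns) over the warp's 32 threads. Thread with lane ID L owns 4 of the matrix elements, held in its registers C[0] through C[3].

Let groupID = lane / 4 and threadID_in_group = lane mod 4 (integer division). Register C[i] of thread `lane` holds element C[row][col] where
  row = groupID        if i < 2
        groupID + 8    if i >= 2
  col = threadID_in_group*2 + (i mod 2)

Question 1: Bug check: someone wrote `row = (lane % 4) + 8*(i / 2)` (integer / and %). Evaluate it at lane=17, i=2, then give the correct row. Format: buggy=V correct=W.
`(lane % 4) + 8*(i / 2)`[17,2]->9
lane 17: g=4 (17/4), t=1 (17%4)
i=2: r=4+8=12, c=1*2+0=2
row: 9 vs 12

buggy=9 correct=12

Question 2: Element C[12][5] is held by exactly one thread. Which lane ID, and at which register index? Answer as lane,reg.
r=12->g=4,rb=1  c=5->t=2,b0=1
L=4*4+2=18  i=1*2+1=3

18,3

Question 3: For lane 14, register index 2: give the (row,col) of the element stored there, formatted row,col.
11,4

lane 14: G=3 (14/4), T=2 (14%4)
i=2: r=3+8=11, c=2*2+0=4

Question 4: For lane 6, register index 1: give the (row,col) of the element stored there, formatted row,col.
lane 6: g=1 (6/4), t=2 (6%4)
i=1: r=1+0=1, c=2*2+1=5

1,5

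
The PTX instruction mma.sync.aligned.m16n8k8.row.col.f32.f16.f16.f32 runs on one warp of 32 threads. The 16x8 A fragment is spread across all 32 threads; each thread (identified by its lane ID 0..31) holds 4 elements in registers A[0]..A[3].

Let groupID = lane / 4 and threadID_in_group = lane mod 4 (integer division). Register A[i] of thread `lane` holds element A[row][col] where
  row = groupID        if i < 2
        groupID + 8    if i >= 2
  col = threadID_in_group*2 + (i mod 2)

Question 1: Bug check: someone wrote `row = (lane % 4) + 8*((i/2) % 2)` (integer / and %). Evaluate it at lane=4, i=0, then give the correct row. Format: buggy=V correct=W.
buggy=0 correct=1

`(lane % 4) + 8*((i/2) % 2)`[4,0]=>0
lane 4: grp=1 (4/4), tig=0 (4%4)
i=0: r=1+0=1, c=0*2+0=0
row: 0 vs 1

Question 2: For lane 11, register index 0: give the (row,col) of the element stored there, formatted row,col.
2,6

lane 11→11/4=2, 11 mod 4=3
i=0  r:2+0→2  c:2·3+0→6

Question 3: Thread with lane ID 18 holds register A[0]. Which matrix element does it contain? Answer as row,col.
L=18⇒gr=18>>2=4, th=18&3=2
[0]⇒row 4+0=4  col 2·2+0=4

4,4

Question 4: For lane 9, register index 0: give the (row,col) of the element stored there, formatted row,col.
2,2

9: gid=2,tid=1
[0] (2+0,1*2+0) = (2,2)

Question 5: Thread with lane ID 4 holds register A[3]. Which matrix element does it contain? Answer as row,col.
9,1

4: gid=1,tid=0
[3] (1+8,0*2+1) = (9,1)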